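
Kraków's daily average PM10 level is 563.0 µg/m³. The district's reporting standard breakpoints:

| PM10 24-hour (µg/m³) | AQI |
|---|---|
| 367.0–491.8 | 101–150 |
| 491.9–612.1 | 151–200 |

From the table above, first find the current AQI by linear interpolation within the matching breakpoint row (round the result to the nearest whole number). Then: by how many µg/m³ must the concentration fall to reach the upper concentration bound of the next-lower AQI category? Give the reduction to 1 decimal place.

PM10: 563.0 ∈ [491.9, 612.1] ↔ index [151, 200].
151 + (563.0−491.9)·(200−151)/(612.1−491.9) = 151 + 71.1·49/120.2 ≈ 179.98, so AQI = 180.
Current AQI 180 is in the Unhealthy range (151–200). The next-lower category tops out at AQI 150, whose upper concentration bound is 491.8 µg/m³.
Reduction needed = 563.0 − 491.8 = 71.2 µg/m³.

71.2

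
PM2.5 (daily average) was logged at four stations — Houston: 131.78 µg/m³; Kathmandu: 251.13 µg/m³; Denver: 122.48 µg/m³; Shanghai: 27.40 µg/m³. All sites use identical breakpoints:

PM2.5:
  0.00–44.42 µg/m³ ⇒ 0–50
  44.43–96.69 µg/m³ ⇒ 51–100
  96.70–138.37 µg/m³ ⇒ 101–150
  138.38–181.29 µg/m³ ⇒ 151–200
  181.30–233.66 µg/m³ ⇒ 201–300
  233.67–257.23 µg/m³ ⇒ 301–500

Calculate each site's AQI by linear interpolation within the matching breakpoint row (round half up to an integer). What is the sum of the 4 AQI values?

752

Houston: 131.78 ∈ [96.70, 138.37] ↔ index [101, 150].
101 + (131.78−96.70)·(150−101)/(138.37−96.70) = 101 + 35.08·49/41.67 ≈ 142.25, so AQI = 142.
Kathmandu: row 233.67–257.23 (AQI 301–500). (500−301)·(251.13−233.67)/(257.23−233.67) + 301 = 199·17.46/23.56 + 301 ≈ 448.48 → 448.
Denver: 122.48 lies in 96.70–138.37, so I_lo=101, I_hi=150, C_lo=96.70, C_hi=138.37.
(150−101)/(138.37−96.70) × (122.48−96.70) + 101 = 49/41.67 × 25.78 + 101 ≈ 131.31 → 131.
Shanghai: 27.40 lies in 0.00–44.42, so I_lo=0, I_hi=50, C_lo=0.00, C_hi=44.42.
(50−0)/(44.42−0.00) × (27.40−0.00) + 0 = 50/44.42 × 27.40 + 0 ≈ 30.84 → 31.
AQIs: Houston=142, Kathmandu=448, Denver=131, Shanghai=31. Sum = 142 + 448 + 131 + 31 = 752.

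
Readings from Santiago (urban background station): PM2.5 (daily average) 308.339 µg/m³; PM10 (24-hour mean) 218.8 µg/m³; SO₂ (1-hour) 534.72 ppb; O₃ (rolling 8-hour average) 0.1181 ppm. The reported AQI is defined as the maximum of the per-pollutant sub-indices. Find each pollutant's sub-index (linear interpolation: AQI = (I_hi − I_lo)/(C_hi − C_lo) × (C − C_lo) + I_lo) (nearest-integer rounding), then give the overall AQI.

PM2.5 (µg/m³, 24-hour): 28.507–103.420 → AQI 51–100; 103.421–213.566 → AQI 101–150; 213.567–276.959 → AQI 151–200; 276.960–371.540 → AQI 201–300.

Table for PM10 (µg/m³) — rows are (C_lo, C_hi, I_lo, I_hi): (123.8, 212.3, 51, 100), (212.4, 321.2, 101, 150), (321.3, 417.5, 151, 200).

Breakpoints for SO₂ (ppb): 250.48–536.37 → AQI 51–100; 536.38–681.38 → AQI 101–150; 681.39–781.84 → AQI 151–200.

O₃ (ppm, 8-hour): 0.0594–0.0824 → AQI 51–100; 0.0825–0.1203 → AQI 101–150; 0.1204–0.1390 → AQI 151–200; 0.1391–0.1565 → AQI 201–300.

PM2.5: 308.339 lies in 276.960–371.540, so I_lo=201, I_hi=300, C_lo=276.960, C_hi=371.540.
(300−201)/(371.540−276.960) × (308.339−276.960) + 201 = 99/94.580 × 31.379 + 201 ≈ 233.85 → 234.
PM10 218.8: bracket 212.4–321.2 → index 101–150; slope 49/108.8, offset 6.4.
AQI = 101 + 49/108.8·6.4 ≈ 103.88 ⇒ 104.
SO₂: 534.72 lies in 250.48–536.37, so I_lo=51, I_hi=100, C_lo=250.48, C_hi=536.37.
(100−51)/(536.37−250.48) × (534.72−250.48) + 51 = 49/285.89 × 284.24 + 51 ≈ 99.72 → 100.
O₃: 0.1181 ∈ [0.0825, 0.1203] ↔ index [101, 150].
101 + (0.1181−0.0825)·(150−101)/(0.1203−0.0825) = 101 + 0.0356·49/0.0378 ≈ 147.15, so AQI = 147.
Sub-indices: PM2.5→234, PM10→104, SO₂→100, O₃→147. Overall AQI = max = 234; dominant pollutant is PM2.5.

234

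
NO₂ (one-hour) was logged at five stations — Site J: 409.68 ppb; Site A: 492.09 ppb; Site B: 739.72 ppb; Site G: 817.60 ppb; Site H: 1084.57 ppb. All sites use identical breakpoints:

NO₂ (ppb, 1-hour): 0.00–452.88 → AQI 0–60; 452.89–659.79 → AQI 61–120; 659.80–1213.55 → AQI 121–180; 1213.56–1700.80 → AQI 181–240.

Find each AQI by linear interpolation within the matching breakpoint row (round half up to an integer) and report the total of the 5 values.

Site J: row 0.00–452.88 (AQI 0–60). (60−0)·(409.68−0.00)/(452.88−0.00) + 0 = 60·409.68/452.88 + 0 ≈ 54.28 → 54.
Site A: 492.09 ∈ [452.89, 659.79] ↔ index [61, 120].
61 + (492.09−452.89)·(120−61)/(659.79−452.89) = 61 + 39.20·59/206.90 ≈ 72.18, so AQI = 72.
Site B 739.72: bracket 659.80–1213.55 → index 121–180; slope 59/553.75, offset 79.92.
AQI = 121 + 59/553.75·79.92 ≈ 129.52 ⇒ 130.
Site G: row 659.80–1213.55 (AQI 121–180). (180−121)·(817.60−659.80)/(1213.55−659.80) + 121 = 59·157.80/553.75 + 121 ≈ 137.81 → 138.
Site H: 1084.57 lies in 659.80–1213.55, so I_lo=121, I_hi=180, C_lo=659.80, C_hi=1213.55.
(180−121)/(1213.55−659.80) × (1084.57−659.80) + 121 = 59/553.75 × 424.77 + 121 ≈ 166.26 → 166.
AQIs: Site J=54, Site A=72, Site B=130, Site G=138, Site H=166. Sum = 54 + 72 + 130 + 138 + 166 = 560.

560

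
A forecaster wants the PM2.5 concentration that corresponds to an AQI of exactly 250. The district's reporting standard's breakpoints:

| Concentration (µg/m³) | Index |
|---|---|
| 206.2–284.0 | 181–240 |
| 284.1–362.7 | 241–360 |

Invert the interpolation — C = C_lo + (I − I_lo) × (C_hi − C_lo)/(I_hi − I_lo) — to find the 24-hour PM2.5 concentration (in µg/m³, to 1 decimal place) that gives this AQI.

290.0

AQI 250 lies in the 241–360 band, which corresponds to 284.1–362.7 µg/m³.
C = 284.1 + (250−241)×(362.7−284.1)/(360−241) = 284.1 + 9×78.6/119 ≈ 290.045 µg/m³ → 290.0 µg/m³ to 1 dp.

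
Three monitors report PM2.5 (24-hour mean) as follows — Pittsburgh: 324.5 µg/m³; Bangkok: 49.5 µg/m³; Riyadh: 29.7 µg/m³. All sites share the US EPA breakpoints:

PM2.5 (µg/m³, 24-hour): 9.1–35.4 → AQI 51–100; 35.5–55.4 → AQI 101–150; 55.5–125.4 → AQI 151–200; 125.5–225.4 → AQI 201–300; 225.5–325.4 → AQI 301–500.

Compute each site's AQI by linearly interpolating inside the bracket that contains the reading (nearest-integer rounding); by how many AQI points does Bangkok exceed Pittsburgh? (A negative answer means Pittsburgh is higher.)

Pittsburgh 324.5: bracket 225.5–325.4 → index 301–500; slope 199/99.9, offset 99.0.
AQI = 301 + 199/99.9·99.0 ≈ 498.21 ⇒ 498.
Bangkok: 49.5 ∈ [35.5, 55.4] ↔ index [101, 150].
101 + (49.5−35.5)·(150−101)/(55.4−35.5) = 101 + 14.0·49/19.9 ≈ 135.47, so AQI = 135.
Riyadh: row 9.1–35.4 (AQI 51–100). (100−51)·(29.7−9.1)/(35.4−9.1) + 51 = 49·20.6/26.3 + 51 ≈ 89.38 → 89.
AQIs: Pittsburgh=498, Bangkok=135, Riyadh=89. Bangkok (135) − Pittsburgh (498) = -363.

-363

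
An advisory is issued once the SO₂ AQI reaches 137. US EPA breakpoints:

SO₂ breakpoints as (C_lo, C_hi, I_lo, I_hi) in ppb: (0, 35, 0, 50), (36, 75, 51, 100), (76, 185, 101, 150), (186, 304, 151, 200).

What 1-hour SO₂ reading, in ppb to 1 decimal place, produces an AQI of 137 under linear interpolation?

AQI 137 lies in the 101–150 band, which corresponds to 76–185 ppb.
C = 76 + (137−101)×(185−76)/(150−101) = 76 + 36×109/49 ≈ 156.082 ppb → 156.1 ppb to 1 dp.

156.1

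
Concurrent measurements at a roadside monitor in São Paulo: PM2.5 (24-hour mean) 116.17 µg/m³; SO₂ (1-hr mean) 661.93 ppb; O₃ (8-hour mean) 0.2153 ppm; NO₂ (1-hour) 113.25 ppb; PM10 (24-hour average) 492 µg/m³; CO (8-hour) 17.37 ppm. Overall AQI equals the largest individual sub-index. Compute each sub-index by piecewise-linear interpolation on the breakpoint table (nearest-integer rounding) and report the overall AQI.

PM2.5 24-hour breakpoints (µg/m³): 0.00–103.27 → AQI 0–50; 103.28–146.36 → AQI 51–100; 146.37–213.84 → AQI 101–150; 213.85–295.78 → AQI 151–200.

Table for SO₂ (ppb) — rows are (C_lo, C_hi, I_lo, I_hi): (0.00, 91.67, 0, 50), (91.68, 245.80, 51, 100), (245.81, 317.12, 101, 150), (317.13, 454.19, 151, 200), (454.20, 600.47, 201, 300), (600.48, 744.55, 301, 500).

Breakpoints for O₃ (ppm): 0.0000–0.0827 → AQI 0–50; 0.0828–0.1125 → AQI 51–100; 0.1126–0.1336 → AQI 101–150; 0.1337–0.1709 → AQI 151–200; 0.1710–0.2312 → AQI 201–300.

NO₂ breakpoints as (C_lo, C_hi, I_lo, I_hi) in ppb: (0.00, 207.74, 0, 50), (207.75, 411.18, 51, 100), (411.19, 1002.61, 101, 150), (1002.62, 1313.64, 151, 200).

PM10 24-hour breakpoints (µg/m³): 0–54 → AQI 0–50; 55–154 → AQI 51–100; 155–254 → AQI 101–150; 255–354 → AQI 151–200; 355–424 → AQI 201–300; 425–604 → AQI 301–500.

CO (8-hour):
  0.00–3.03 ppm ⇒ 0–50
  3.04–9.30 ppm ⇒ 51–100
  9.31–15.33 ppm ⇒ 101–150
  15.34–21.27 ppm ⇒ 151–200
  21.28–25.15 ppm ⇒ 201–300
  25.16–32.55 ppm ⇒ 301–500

PM2.5: 116.17 lies in 103.28–146.36, so I_lo=51, I_hi=100, C_lo=103.28, C_hi=146.36.
(100−51)/(146.36−103.28) × (116.17−103.28) + 51 = 49/43.08 × 12.89 + 51 ≈ 65.66 → 66.
SO₂: row 600.48–744.55 (AQI 301–500). (500−301)·(661.93−600.48)/(744.55−600.48) + 301 = 199·61.45/144.07 + 301 ≈ 385.88 → 386.
O₃: row 0.1710–0.2312 (AQI 201–300). (300−201)·(0.2153−0.1710)/(0.2312−0.1710) + 201 = 99·0.0443/0.0602 + 201 ≈ 273.85 → 274.
NO₂: 113.25 lies in 0.00–207.74, so I_lo=0, I_hi=50, C_lo=0.00, C_hi=207.74.
(50−0)/(207.74−0.00) × (113.25−0.00) + 0 = 50/207.74 × 113.25 + 0 ≈ 27.26 → 27.
PM10: row 425–604 (AQI 301–500). (500−301)·(492−425)/(604−425) + 301 = 199·67/179 + 301 ≈ 375.49 → 375.
CO: 17.37 lies in 15.34–21.27, so I_lo=151, I_hi=200, C_lo=15.34, C_hi=21.27.
(200−151)/(21.27−15.34) × (17.37−15.34) + 151 = 49/5.93 × 2.03 + 151 ≈ 167.77 → 168.
Sub-indices: PM2.5→66, SO₂→386, O₃→274, NO₂→27, PM10→375, CO→168. Overall AQI = max = 386; dominant pollutant is SO₂.
AQI 386: Hazardous.

386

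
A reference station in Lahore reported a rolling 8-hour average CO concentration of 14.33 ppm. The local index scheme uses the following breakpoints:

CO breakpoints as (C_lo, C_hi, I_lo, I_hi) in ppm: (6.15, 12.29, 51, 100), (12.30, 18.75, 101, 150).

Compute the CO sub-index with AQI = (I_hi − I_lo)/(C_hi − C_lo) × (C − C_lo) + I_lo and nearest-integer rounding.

116

CO: row 12.30–18.75 (AQI 101–150). (150−101)·(14.33−12.30)/(18.75−12.30) + 101 = 49·2.03/6.45 + 101 ≈ 116.42 → 116.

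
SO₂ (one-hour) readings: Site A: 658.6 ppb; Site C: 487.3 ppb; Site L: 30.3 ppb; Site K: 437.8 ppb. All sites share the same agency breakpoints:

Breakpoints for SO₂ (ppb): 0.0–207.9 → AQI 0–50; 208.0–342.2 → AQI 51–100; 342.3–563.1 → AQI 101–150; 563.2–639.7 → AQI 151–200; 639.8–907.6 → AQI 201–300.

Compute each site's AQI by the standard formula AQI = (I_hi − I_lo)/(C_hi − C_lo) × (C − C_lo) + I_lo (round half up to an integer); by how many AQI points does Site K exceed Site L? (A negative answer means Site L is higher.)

115

Site A: row 639.8–907.6 (AQI 201–300). (300−201)·(658.6−639.8)/(907.6−639.8) + 201 = 99·18.8/267.8 + 201 ≈ 207.95 → 208.
Site C: row 342.3–563.1 (AQI 101–150). (150−101)·(487.3−342.3)/(563.1−342.3) + 101 = 49·145.0/220.8 + 101 ≈ 133.18 → 133.
Site L: 30.3 ∈ [0.0, 207.9] ↔ index [0, 50].
0 + (30.3−0.0)·(50−0)/(207.9−0.0) = 0 + 30.3·50/207.9 ≈ 7.29, so AQI = 7.
Site K: 437.8 ∈ [342.3, 563.1] ↔ index [101, 150].
101 + (437.8−342.3)·(150−101)/(563.1−342.3) = 101 + 95.5·49/220.8 ≈ 122.19, so AQI = 122.
AQIs: Site A=208, Site C=133, Site L=7, Site K=122. Site K (122) − Site L (7) = 115.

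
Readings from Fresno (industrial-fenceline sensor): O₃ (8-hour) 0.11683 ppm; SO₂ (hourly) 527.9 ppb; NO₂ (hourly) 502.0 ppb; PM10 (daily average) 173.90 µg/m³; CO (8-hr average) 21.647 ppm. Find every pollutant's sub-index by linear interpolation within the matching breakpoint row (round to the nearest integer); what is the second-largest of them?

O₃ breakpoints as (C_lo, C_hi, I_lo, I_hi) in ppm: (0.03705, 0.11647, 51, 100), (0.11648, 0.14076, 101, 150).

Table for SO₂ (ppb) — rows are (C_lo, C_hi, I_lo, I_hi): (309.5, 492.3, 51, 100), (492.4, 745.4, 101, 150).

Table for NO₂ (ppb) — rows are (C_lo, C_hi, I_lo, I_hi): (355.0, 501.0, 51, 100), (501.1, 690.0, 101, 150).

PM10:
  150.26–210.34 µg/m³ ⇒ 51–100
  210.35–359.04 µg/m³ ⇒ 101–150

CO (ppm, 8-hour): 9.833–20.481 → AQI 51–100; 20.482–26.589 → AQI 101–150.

O₃: 0.11683 lies in 0.11648–0.14076, so I_lo=101, I_hi=150, C_lo=0.11648, C_hi=0.14076.
(150−101)/(0.14076−0.11648) × (0.11683−0.11648) + 101 = 49/0.02428 × 0.00035 + 101 ≈ 101.71 → 102.
SO₂: 527.9 lies in 492.4–745.4, so I_lo=101, I_hi=150, C_lo=492.4, C_hi=745.4.
(150−101)/(745.4−492.4) × (527.9−492.4) + 101 = 49/253.0 × 35.5 + 101 ≈ 107.88 → 108.
NO₂: row 501.1–690.0 (AQI 101–150). (150−101)·(502.0−501.1)/(690.0−501.1) + 101 = 49·0.9/188.9 + 101 ≈ 101.23 → 101.
PM10: row 150.26–210.34 (AQI 51–100). (100−51)·(173.90−150.26)/(210.34−150.26) + 51 = 49·23.64/60.08 + 51 ≈ 70.28 → 70.
CO: 21.647 lies in 20.482–26.589, so I_lo=101, I_hi=150, C_lo=20.482, C_hi=26.589.
(150−101)/(26.589−20.482) × (21.647−20.482) + 101 = 49/6.107 × 1.165 + 101 ≈ 110.35 → 110.
Sub-indices: O₃→102, SO₂→108, NO₂→101, PM10→70, CO→110. Ranked high→low: 110, 108, 102, 101, 70. Second-highest sub-index = 108.

108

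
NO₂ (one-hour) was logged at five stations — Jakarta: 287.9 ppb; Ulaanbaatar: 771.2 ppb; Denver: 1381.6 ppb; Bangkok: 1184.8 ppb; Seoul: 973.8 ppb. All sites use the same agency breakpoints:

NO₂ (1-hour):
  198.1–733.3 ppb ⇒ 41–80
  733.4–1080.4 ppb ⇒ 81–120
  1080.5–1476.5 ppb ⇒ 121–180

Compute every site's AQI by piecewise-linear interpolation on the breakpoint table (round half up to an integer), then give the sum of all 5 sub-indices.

Jakarta 287.9: bracket 198.1–733.3 → index 41–80; slope 39/535.2, offset 89.8.
AQI = 41 + 39/535.2·89.8 ≈ 47.54 ⇒ 48.
Ulaanbaatar 771.2: bracket 733.4–1080.4 → index 81–120; slope 39/347.0, offset 37.8.
AQI = 81 + 39/347.0·37.8 ≈ 85.25 ⇒ 85.
Denver: 1381.6 lies in 1080.5–1476.5, so I_lo=121, I_hi=180, C_lo=1080.5, C_hi=1476.5.
(180−121)/(1476.5−1080.5) × (1381.6−1080.5) + 121 = 59/396.0 × 301.1 + 121 ≈ 165.86 → 166.
Bangkok: row 1080.5–1476.5 (AQI 121–180). (180−121)·(1184.8−1080.5)/(1476.5−1080.5) + 121 = 59·104.3/396.0 + 121 ≈ 136.54 → 137.
Seoul: row 733.4–1080.4 (AQI 81–120). (120−81)·(973.8−733.4)/(1080.4−733.4) + 81 = 39·240.4/347.0 + 81 ≈ 108.02 → 108.
AQIs: Jakarta=48, Ulaanbaatar=85, Denver=166, Bangkok=137, Seoul=108. Sum = 48 + 85 + 166 + 137 + 108 = 544.

544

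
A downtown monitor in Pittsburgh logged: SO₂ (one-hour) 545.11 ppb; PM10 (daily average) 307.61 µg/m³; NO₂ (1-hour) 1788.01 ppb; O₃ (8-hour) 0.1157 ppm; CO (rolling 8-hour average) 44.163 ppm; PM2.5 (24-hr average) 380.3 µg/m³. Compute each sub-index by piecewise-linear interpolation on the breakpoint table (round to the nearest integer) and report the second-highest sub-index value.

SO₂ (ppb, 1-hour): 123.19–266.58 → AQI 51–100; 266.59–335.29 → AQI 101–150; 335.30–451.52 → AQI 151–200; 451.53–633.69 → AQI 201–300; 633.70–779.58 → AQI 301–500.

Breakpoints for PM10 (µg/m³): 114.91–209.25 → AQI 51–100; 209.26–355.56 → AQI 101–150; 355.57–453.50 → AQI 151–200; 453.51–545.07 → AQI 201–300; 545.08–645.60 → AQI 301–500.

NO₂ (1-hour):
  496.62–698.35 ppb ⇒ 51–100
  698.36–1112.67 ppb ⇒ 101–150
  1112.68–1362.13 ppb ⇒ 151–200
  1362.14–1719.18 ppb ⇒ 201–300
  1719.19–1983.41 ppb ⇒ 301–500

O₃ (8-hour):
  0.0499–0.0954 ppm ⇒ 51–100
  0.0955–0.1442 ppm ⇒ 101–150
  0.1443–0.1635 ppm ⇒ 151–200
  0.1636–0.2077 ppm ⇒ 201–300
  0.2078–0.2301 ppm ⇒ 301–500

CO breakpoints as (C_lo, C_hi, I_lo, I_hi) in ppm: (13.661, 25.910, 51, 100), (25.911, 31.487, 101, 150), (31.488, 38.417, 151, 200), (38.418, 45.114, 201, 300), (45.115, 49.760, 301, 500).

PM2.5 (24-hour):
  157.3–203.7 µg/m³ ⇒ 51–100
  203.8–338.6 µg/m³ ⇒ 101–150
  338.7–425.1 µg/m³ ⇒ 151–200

SO₂: 545.11 lies in 451.53–633.69, so I_lo=201, I_hi=300, C_lo=451.53, C_hi=633.69.
(300−201)/(633.69−451.53) × (545.11−451.53) + 201 = 99/182.16 × 93.58 + 201 ≈ 251.86 → 252.
PM10: row 209.26–355.56 (AQI 101–150). (150−101)·(307.61−209.26)/(355.56−209.26) + 101 = 49·98.35/146.30 + 101 ≈ 133.94 → 134.
NO₂ 1788.01: bracket 1719.19–1983.41 → index 301–500; slope 199/264.22, offset 68.82.
AQI = 301 + 199/264.22·68.82 ≈ 352.83 ⇒ 353.
O₃ 0.1157: bracket 0.0955–0.1442 → index 101–150; slope 49/0.0487, offset 0.0202.
AQI = 101 + 49/0.0487·0.0202 ≈ 121.32 ⇒ 121.
CO: 44.163 ∈ [38.418, 45.114] ↔ index [201, 300].
201 + (44.163−38.418)·(300−201)/(45.114−38.418) = 201 + 5.745·99/6.696 ≈ 285.94, so AQI = 286.
PM2.5: 380.3 ∈ [338.7, 425.1] ↔ index [151, 200].
151 + (380.3−338.7)·(200−151)/(425.1−338.7) = 151 + 41.6·49/86.4 ≈ 174.59, so AQI = 175.
Sub-indices: SO₂→252, PM10→134, NO₂→353, O₃→121, CO→286, PM2.5→175. Ranked high→low: 353, 286, 252, 175, 134, 121. Second-highest sub-index = 286.

286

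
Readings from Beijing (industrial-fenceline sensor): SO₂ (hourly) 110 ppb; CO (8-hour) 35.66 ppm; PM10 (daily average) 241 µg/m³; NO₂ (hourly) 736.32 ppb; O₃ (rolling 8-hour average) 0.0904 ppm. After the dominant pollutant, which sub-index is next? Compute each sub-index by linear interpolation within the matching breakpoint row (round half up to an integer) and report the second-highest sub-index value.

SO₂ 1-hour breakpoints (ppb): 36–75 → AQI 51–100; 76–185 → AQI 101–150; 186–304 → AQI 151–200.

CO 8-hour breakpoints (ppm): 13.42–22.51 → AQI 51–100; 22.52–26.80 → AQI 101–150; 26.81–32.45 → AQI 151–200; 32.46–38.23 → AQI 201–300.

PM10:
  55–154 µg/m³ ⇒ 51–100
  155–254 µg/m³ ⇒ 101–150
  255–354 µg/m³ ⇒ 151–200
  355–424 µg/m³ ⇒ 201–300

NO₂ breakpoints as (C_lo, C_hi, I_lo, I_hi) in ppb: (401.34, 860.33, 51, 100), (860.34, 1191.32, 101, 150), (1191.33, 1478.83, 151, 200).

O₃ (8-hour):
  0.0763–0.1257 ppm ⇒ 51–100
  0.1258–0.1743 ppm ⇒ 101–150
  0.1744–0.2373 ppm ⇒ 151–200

144

SO₂: row 76–185 (AQI 101–150). (150−101)·(110−76)/(185−76) + 101 = 49·34/109 + 101 ≈ 116.28 → 116.
CO: 35.66 ∈ [32.46, 38.23] ↔ index [201, 300].
201 + (35.66−32.46)·(300−201)/(38.23−32.46) = 201 + 3.20·99/5.77 ≈ 255.90, so AQI = 256.
PM10: 241 lies in 155–254, so I_lo=101, I_hi=150, C_lo=155, C_hi=254.
(150−101)/(254−155) × (241−155) + 101 = 49/99 × 86 + 101 ≈ 143.57 → 144.
NO₂ 736.32: bracket 401.34–860.33 → index 51–100; slope 49/458.99, offset 334.98.
AQI = 51 + 49/458.99·334.98 ≈ 86.76 ⇒ 87.
O₃ 0.0904: bracket 0.0763–0.1257 → index 51–100; slope 49/0.0494, offset 0.0141.
AQI = 51 + 49/0.0494·0.0141 ≈ 64.99 ⇒ 65.
Sub-indices: SO₂→116, CO→256, PM10→144, NO₂→87, O₃→65. Ranked high→low: 256, 144, 116, 87, 65. Second-highest sub-index = 144.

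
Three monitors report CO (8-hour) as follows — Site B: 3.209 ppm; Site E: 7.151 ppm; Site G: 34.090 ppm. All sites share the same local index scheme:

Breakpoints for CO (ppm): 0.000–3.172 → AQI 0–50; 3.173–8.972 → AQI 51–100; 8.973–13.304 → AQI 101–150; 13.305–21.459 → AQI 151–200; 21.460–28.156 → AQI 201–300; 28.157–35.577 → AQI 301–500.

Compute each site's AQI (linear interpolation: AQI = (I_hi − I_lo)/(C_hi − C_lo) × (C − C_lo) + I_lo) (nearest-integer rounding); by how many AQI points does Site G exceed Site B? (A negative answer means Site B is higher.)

409

Site B 3.209: bracket 3.173–8.972 → index 51–100; slope 49/5.799, offset 0.036.
AQI = 51 + 49/5.799·0.036 ≈ 51.30 ⇒ 51.
Site E: 7.151 ∈ [3.173, 8.972] ↔ index [51, 100].
51 + (7.151−3.173)·(100−51)/(8.972−3.173) = 51 + 3.978·49/5.799 ≈ 84.61, so AQI = 85.
Site G: row 28.157–35.577 (AQI 301–500). (500−301)·(34.090−28.157)/(35.577−28.157) + 301 = 199·5.933/7.420 + 301 ≈ 460.12 → 460.
AQIs: Site B=51, Site E=85, Site G=460. Site G (460) − Site B (51) = 409.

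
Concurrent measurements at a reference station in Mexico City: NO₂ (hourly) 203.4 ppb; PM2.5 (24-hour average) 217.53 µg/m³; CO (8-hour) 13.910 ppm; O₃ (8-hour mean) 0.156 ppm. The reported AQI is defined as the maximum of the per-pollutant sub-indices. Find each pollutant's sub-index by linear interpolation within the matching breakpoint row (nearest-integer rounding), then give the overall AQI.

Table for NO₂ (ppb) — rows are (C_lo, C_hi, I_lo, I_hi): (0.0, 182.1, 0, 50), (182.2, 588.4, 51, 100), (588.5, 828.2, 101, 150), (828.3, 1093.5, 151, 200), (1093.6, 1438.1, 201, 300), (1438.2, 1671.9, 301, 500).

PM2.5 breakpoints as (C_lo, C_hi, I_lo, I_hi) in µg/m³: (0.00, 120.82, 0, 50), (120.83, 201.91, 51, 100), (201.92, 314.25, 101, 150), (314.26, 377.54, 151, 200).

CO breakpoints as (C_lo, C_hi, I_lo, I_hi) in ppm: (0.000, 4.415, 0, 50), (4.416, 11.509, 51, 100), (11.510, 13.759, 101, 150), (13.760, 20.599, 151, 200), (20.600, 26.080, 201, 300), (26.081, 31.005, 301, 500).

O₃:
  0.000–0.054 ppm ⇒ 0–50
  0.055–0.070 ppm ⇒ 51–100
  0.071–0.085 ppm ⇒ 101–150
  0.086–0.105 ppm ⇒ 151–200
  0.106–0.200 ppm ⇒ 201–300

NO₂: 203.4 ∈ [182.2, 588.4] ↔ index [51, 100].
51 + (203.4−182.2)·(100−51)/(588.4−182.2) = 51 + 21.2·49/406.2 ≈ 53.56, so AQI = 54.
PM2.5 217.53: bracket 201.92–314.25 → index 101–150; slope 49/112.33, offset 15.61.
AQI = 101 + 49/112.33·15.61 ≈ 107.81 ⇒ 108.
CO 13.910: bracket 13.760–20.599 → index 151–200; slope 49/6.839, offset 0.150.
AQI = 151 + 49/6.839·0.150 ≈ 152.07 ⇒ 152.
O₃: 0.156 ∈ [0.106, 0.200] ↔ index [201, 300].
201 + (0.156−0.106)·(300−201)/(0.200−0.106) = 201 + 0.050·99/0.094 ≈ 253.66, so AQI = 254.
Sub-indices: NO₂→54, PM2.5→108, CO→152, O₃→254. Overall AQI = max = 254; dominant pollutant is O₃.
AQI 254: Very Unhealthy.

254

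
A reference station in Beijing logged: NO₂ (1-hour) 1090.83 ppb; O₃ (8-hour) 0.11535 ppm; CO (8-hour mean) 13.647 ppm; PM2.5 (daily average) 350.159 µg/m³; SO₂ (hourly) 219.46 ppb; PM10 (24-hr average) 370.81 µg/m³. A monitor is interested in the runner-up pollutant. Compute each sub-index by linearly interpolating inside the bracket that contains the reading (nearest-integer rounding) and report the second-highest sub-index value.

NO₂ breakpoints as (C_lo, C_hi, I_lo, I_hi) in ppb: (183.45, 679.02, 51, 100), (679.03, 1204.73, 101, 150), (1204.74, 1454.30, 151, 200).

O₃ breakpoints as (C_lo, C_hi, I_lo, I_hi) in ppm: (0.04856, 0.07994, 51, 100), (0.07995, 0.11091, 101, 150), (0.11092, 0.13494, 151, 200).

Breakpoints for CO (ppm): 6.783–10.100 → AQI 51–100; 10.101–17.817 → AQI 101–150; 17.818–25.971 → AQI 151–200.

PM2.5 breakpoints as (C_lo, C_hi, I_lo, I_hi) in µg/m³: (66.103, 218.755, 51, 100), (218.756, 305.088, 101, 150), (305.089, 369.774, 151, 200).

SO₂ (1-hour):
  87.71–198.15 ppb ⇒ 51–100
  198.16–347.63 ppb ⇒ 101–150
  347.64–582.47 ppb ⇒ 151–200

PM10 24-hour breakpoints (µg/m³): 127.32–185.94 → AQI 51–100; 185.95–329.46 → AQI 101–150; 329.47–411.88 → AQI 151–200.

176

NO₂: row 679.03–1204.73 (AQI 101–150). (150−101)·(1090.83−679.03)/(1204.73−679.03) + 101 = 49·411.80/525.70 + 101 ≈ 139.38 → 139.
O₃: 0.11535 ∈ [0.11092, 0.13494] ↔ index [151, 200].
151 + (0.11535−0.11092)·(200−151)/(0.13494−0.11092) = 151 + 0.00443·49/0.02402 ≈ 160.04, so AQI = 160.
CO: row 10.101–17.817 (AQI 101–150). (150−101)·(13.647−10.101)/(17.817−10.101) + 101 = 49·3.546/7.716 + 101 ≈ 123.52 → 124.
PM2.5 350.159: bracket 305.089–369.774 → index 151–200; slope 49/64.685, offset 45.070.
AQI = 151 + 49/64.685·45.070 ≈ 185.14 ⇒ 185.
SO₂: row 198.16–347.63 (AQI 101–150). (150−101)·(219.46−198.16)/(347.63−198.16) + 101 = 49·21.30/149.47 + 101 ≈ 107.98 → 108.
PM10: row 329.47–411.88 (AQI 151–200). (200−151)·(370.81−329.47)/(411.88−329.47) + 151 = 49·41.34/82.41 + 151 ≈ 175.58 → 176.
Sub-indices: NO₂→139, O₃→160, CO→124, PM2.5→185, SO₂→108, PM10→176. Ranked high→low: 185, 176, 160, 139, 124, 108. Second-highest sub-index = 176.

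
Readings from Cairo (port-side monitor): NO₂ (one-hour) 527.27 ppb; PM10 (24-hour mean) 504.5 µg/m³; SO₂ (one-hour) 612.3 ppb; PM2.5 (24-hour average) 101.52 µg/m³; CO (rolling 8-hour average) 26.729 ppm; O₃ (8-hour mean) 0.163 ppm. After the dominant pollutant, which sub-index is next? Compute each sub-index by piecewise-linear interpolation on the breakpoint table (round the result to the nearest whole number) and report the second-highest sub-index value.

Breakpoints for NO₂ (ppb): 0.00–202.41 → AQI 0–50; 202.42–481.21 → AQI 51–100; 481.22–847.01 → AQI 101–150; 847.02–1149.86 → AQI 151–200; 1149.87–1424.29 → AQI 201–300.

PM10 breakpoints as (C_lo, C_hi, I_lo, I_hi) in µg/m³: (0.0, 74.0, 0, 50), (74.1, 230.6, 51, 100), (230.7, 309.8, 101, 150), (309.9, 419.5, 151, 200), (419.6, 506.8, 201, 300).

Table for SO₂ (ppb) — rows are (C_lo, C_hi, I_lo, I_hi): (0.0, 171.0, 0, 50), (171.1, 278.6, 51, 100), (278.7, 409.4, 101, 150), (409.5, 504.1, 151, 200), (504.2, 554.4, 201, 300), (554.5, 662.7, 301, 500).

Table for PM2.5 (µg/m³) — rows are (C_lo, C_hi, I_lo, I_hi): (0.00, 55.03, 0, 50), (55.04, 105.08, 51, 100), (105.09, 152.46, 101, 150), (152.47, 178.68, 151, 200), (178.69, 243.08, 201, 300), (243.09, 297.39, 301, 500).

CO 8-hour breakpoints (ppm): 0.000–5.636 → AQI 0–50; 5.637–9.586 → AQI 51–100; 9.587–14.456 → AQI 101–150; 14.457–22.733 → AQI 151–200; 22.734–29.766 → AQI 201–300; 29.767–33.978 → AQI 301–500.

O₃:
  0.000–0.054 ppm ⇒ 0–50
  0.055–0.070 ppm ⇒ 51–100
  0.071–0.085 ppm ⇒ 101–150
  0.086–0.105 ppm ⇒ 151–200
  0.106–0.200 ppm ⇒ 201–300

297

NO₂ 527.27: bracket 481.22–847.01 → index 101–150; slope 49/365.79, offset 46.05.
AQI = 101 + 49/365.79·46.05 ≈ 107.17 ⇒ 107.
PM10 504.5: bracket 419.6–506.8 → index 201–300; slope 99/87.2, offset 84.9.
AQI = 201 + 99/87.2·84.9 ≈ 297.39 ⇒ 297.
SO₂: row 554.5–662.7 (AQI 301–500). (500−301)·(612.3−554.5)/(662.7−554.5) + 301 = 199·57.8/108.2 + 301 ≈ 407.30 → 407.
PM2.5: 101.52 ∈ [55.04, 105.08] ↔ index [51, 100].
51 + (101.52−55.04)·(100−51)/(105.08−55.04) = 51 + 46.48·49/50.04 ≈ 96.51, so AQI = 97.
CO: 26.729 lies in 22.734–29.766, so I_lo=201, I_hi=300, C_lo=22.734, C_hi=29.766.
(300−201)/(29.766−22.734) × (26.729−22.734) + 201 = 99/7.032 × 3.995 + 201 ≈ 257.24 → 257.
O₃: row 0.106–0.200 (AQI 201–300). (300−201)·(0.163−0.106)/(0.200−0.106) + 201 = 99·0.057/0.094 + 201 ≈ 261.03 → 261.
Sub-indices: NO₂→107, PM10→297, SO₂→407, PM2.5→97, CO→257, O₃→261. Ranked high→low: 407, 297, 261, 257, 107, 97. Second-highest sub-index = 297.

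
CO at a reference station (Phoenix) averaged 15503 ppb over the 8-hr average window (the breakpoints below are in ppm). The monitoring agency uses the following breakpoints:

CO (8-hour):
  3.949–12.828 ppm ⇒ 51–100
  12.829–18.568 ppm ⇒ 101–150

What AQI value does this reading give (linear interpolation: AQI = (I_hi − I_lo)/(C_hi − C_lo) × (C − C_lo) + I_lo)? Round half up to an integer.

Convert: 15503 ppb = 15.503 ppm.
CO: row 12.829–18.568 (AQI 101–150). (150−101)·(15.503−12.829)/(18.568−12.829) + 101 = 49·2.674/5.739 + 101 ≈ 123.83 → 124.

124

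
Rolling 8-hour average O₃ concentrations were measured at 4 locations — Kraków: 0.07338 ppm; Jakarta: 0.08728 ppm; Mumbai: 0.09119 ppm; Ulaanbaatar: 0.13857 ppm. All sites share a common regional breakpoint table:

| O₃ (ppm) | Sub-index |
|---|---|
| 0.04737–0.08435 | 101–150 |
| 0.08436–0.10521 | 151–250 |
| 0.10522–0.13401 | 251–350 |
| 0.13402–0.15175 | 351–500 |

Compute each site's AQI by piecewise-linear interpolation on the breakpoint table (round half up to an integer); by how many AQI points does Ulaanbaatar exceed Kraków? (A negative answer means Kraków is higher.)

254

Kraków: 0.07338 ∈ [0.04737, 0.08435] ↔ index [101, 150].
101 + (0.07338−0.04737)·(150−101)/(0.08435−0.04737) = 101 + 0.02601·49/0.03698 ≈ 135.46, so AQI = 135.
Jakarta: row 0.08436–0.10521 (AQI 151–250). (250−151)·(0.08728−0.08436)/(0.10521−0.08436) + 151 = 99·0.00292/0.02085 + 151 ≈ 164.86 → 165.
Mumbai: 0.09119 lies in 0.08436–0.10521, so I_lo=151, I_hi=250, C_lo=0.08436, C_hi=0.10521.
(250−151)/(0.10521−0.08436) × (0.09119−0.08436) + 151 = 99/0.02085 × 0.00683 + 151 ≈ 183.43 → 183.
Ulaanbaatar: row 0.13402–0.15175 (AQI 351–500). (500−351)·(0.13857−0.13402)/(0.15175−0.13402) + 351 = 149·0.00455/0.01773 + 351 ≈ 389.24 → 389.
AQIs: Kraków=135, Jakarta=165, Mumbai=183, Ulaanbaatar=389. Ulaanbaatar (389) − Kraków (135) = 254.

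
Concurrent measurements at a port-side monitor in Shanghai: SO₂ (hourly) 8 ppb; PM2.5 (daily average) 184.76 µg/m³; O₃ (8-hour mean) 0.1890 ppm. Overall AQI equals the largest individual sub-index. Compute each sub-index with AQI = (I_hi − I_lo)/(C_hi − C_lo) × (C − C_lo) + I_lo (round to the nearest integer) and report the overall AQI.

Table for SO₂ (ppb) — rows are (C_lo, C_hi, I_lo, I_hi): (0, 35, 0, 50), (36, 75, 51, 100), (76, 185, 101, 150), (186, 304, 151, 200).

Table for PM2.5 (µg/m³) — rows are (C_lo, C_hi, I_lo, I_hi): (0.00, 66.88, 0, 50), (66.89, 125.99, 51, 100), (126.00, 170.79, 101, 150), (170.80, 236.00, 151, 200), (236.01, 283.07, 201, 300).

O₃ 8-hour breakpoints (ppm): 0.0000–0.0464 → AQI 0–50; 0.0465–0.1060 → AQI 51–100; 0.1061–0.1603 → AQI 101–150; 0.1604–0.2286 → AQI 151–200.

SO₂: 8 lies in 0–35, so I_lo=0, I_hi=50, C_lo=0, C_hi=35.
(50−0)/(35−0) × (8−0) + 0 = 50/35 × 8 + 0 ≈ 11.43 → 11.
PM2.5 184.76: bracket 170.80–236.00 → index 151–200; slope 49/65.20, offset 13.96.
AQI = 151 + 49/65.20·13.96 ≈ 161.49 ⇒ 161.
O₃: 0.1890 lies in 0.1604–0.2286, so I_lo=151, I_hi=200, C_lo=0.1604, C_hi=0.2286.
(200−151)/(0.2286−0.1604) × (0.1890−0.1604) + 151 = 49/0.0682 × 0.0286 + 151 ≈ 171.55 → 172.
Sub-indices: SO₂→11, PM2.5→161, O₃→172. Overall AQI = max = 172; dominant pollutant is O₃.
AQI 172: Unhealthy.

172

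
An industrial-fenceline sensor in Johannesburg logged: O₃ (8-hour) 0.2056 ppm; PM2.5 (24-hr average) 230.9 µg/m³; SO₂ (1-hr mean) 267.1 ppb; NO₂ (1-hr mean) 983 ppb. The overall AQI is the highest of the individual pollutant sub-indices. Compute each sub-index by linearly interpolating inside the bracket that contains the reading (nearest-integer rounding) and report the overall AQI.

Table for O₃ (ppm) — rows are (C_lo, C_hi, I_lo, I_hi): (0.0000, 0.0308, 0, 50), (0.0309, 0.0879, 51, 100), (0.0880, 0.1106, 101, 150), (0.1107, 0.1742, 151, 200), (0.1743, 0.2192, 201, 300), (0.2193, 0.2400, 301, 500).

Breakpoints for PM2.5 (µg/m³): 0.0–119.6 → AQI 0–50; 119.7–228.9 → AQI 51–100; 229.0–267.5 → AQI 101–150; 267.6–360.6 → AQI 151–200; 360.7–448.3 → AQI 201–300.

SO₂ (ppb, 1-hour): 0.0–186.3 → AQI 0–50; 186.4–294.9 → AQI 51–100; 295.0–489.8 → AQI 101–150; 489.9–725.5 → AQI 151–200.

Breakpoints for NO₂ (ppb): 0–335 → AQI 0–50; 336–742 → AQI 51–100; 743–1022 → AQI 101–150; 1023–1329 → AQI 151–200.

O₃: 0.2056 ∈ [0.1743, 0.2192] ↔ index [201, 300].
201 + (0.2056−0.1743)·(300−201)/(0.2192−0.1743) = 201 + 0.0313·99/0.0449 ≈ 270.01, so AQI = 270.
PM2.5: 230.9 lies in 229.0–267.5, so I_lo=101, I_hi=150, C_lo=229.0, C_hi=267.5.
(150−101)/(267.5−229.0) × (230.9−229.0) + 101 = 49/38.5 × 1.9 + 101 ≈ 103.42 → 103.
SO₂ 267.1: bracket 186.4–294.9 → index 51–100; slope 49/108.5, offset 80.7.
AQI = 51 + 49/108.5·80.7 ≈ 87.45 ⇒ 87.
NO₂: row 743–1022 (AQI 101–150). (150−101)·(983−743)/(1022−743) + 101 = 49·240/279 + 101 ≈ 143.15 → 143.
Sub-indices: O₃→270, PM2.5→103, SO₂→87, NO₂→143. Overall AQI = max = 270; dominant pollutant is O₃.

270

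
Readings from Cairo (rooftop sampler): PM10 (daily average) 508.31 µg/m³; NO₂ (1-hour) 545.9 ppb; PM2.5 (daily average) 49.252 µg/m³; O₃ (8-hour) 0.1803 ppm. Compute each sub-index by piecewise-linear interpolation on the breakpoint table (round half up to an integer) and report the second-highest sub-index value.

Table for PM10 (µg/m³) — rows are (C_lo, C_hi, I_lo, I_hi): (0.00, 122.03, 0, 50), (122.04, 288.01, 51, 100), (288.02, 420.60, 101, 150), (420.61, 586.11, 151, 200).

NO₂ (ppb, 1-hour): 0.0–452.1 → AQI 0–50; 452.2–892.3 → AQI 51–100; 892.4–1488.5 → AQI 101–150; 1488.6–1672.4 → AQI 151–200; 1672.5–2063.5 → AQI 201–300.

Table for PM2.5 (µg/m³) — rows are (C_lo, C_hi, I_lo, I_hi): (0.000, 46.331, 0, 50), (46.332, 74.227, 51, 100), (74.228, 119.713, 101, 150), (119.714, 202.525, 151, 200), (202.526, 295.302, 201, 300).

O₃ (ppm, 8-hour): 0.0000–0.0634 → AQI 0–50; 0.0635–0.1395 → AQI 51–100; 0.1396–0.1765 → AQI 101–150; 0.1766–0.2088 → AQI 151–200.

157

PM10 508.31: bracket 420.61–586.11 → index 151–200; slope 49/165.50, offset 87.70.
AQI = 151 + 49/165.50·87.70 ≈ 176.97 ⇒ 177.
NO₂ 545.9: bracket 452.2–892.3 → index 51–100; slope 49/440.1, offset 93.7.
AQI = 51 + 49/440.1·93.7 ≈ 61.43 ⇒ 61.
PM2.5 49.252: bracket 46.332–74.227 → index 51–100; slope 49/27.895, offset 2.920.
AQI = 51 + 49/27.895·2.920 ≈ 56.13 ⇒ 56.
O₃: row 0.1766–0.2088 (AQI 151–200). (200−151)·(0.1803−0.1766)/(0.2088−0.1766) + 151 = 49·0.0037/0.0322 + 151 ≈ 156.63 → 157.
Sub-indices: PM10→177, NO₂→61, PM2.5→56, O₃→157. Ranked high→low: 177, 157, 61, 56. Second-highest sub-index = 157.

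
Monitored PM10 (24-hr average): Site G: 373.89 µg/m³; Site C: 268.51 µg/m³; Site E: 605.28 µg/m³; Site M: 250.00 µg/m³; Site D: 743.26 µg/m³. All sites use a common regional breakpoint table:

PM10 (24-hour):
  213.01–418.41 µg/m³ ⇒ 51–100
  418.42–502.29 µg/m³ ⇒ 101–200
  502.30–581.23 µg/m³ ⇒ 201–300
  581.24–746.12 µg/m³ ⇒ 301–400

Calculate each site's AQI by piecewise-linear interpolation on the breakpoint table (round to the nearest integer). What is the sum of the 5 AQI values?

926

Site G 373.89: bracket 213.01–418.41 → index 51–100; slope 49/205.40, offset 160.88.
AQI = 51 + 49/205.40·160.88 ≈ 89.38 ⇒ 89.
Site C: 268.51 lies in 213.01–418.41, so I_lo=51, I_hi=100, C_lo=213.01, C_hi=418.41.
(100−51)/(418.41−213.01) × (268.51−213.01) + 51 = 49/205.40 × 55.50 + 51 ≈ 64.24 → 64.
Site E: 605.28 lies in 581.24–746.12, so I_lo=301, I_hi=400, C_lo=581.24, C_hi=746.12.
(400−301)/(746.12−581.24) × (605.28−581.24) + 301 = 99/164.88 × 24.04 + 301 ≈ 315.43 → 315.
Site M: row 213.01–418.41 (AQI 51–100). (100−51)·(250.00−213.01)/(418.41−213.01) + 51 = 49·36.99/205.40 + 51 ≈ 59.82 → 60.
Site D: 743.26 lies in 581.24–746.12, so I_lo=301, I_hi=400, C_lo=581.24, C_hi=746.12.
(400−301)/(746.12−581.24) × (743.26−581.24) + 301 = 99/164.88 × 162.02 + 301 ≈ 398.28 → 398.
AQIs: Site G=89, Site C=64, Site E=315, Site M=60, Site D=398. Sum = 89 + 64 + 315 + 60 + 398 = 926.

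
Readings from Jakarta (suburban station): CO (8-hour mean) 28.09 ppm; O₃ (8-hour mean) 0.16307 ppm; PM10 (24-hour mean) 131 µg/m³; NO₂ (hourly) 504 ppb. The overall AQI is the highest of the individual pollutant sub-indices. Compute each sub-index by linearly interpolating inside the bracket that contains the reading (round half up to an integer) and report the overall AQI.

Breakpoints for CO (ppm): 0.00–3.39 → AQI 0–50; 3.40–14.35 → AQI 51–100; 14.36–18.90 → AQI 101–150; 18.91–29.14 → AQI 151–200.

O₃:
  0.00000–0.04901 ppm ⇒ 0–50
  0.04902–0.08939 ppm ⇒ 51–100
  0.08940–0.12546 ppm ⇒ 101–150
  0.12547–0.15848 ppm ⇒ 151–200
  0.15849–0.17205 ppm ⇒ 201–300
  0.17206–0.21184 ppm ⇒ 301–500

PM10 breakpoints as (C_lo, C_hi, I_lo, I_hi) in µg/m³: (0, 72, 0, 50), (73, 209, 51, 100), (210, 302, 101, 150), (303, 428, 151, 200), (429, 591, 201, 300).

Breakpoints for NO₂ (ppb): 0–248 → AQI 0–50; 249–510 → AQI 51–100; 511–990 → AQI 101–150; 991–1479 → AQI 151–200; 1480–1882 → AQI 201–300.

234

CO 28.09: bracket 18.91–29.14 → index 151–200; slope 49/10.23, offset 9.18.
AQI = 151 + 49/10.23·9.18 ≈ 194.97 ⇒ 195.
O₃: 0.16307 lies in 0.15849–0.17205, so I_lo=201, I_hi=300, C_lo=0.15849, C_hi=0.17205.
(300−201)/(0.17205−0.15849) × (0.16307−0.15849) + 201 = 99/0.01356 × 0.00458 + 201 ≈ 234.44 → 234.
PM10: 131 ∈ [73, 209] ↔ index [51, 100].
51 + (131−73)·(100−51)/(209−73) = 51 + 58·49/136 ≈ 71.90, so AQI = 72.
NO₂ 504: bracket 249–510 → index 51–100; slope 49/261, offset 255.
AQI = 51 + 49/261·255 ≈ 98.87 ⇒ 99.
Sub-indices: CO→195, O₃→234, PM10→72, NO₂→99. Overall AQI = max = 234; dominant pollutant is O₃.
AQI 234: Very Unhealthy.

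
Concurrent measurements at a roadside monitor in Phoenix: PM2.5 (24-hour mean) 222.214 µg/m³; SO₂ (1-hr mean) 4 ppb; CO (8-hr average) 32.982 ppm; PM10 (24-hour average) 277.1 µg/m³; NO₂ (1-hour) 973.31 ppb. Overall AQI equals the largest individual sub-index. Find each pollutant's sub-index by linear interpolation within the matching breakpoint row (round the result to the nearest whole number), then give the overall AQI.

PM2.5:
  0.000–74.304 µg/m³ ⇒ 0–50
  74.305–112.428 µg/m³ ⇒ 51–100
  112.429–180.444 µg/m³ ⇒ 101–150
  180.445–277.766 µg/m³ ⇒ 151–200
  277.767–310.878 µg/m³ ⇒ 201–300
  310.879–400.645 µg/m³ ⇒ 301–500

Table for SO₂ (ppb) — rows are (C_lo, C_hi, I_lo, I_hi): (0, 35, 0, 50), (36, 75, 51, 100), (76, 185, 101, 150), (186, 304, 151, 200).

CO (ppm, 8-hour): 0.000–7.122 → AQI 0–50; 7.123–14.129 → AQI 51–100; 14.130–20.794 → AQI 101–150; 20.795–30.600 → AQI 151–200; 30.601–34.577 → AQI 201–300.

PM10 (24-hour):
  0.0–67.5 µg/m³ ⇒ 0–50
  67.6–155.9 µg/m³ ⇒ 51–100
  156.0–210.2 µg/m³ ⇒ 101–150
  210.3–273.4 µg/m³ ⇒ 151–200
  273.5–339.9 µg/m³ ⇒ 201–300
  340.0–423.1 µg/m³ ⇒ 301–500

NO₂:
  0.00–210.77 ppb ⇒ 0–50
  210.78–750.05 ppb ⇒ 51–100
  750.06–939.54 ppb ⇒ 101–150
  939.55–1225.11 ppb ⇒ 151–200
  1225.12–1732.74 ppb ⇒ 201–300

260

PM2.5: row 180.445–277.766 (AQI 151–200). (200−151)·(222.214−180.445)/(277.766−180.445) + 151 = 49·41.769/97.321 + 151 ≈ 172.03 → 172.
SO₂ 4: bracket 0–35 → index 0–50; slope 50/35, offset 4.
AQI = 0 + 50/35·4 ≈ 5.71 ⇒ 6.
CO: 32.982 lies in 30.601–34.577, so I_lo=201, I_hi=300, C_lo=30.601, C_hi=34.577.
(300−201)/(34.577−30.601) × (32.982−30.601) + 201 = 99/3.976 × 2.381 + 201 ≈ 260.29 → 260.
PM10: 277.1 ∈ [273.5, 339.9] ↔ index [201, 300].
201 + (277.1−273.5)·(300−201)/(339.9−273.5) = 201 + 3.6·99/66.4 ≈ 206.37, so AQI = 206.
NO₂: row 939.55–1225.11 (AQI 151–200). (200−151)·(973.31−939.55)/(1225.11−939.55) + 151 = 49·33.76/285.56 + 151 ≈ 156.79 → 157.
Sub-indices: PM2.5→172, SO₂→6, CO→260, PM10→206, NO₂→157. Overall AQI = max = 260; dominant pollutant is CO.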